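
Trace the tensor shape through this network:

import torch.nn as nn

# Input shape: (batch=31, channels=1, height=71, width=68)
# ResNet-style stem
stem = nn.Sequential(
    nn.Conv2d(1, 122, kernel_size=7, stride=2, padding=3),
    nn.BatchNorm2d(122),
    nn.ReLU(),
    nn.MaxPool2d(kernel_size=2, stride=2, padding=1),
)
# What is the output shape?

Input shape: (31, 1, 71, 68)
  -> after Conv2d 7x7 stride=2: (31, 122, 36, 34)
Output shape: (31, 122, 19, 18)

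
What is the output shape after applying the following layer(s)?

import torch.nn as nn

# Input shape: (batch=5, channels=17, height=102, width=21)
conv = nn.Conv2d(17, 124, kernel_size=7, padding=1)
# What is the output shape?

Input shape: (5, 17, 102, 21)
Output shape: (5, 124, 98, 17)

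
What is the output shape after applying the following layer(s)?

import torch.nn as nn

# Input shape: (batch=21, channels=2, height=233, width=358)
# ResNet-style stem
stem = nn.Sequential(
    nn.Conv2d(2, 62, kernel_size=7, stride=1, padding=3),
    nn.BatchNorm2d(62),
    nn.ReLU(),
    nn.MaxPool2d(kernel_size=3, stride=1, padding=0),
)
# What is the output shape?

Input shape: (21, 2, 233, 358)
  -> after Conv2d 7x7 stride=1: (21, 62, 233, 358)
Output shape: (21, 62, 231, 356)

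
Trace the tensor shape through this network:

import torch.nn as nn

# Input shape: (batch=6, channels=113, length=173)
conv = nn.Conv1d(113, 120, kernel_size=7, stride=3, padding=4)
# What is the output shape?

Input shape: (6, 113, 173)
Output shape: (6, 120, 59)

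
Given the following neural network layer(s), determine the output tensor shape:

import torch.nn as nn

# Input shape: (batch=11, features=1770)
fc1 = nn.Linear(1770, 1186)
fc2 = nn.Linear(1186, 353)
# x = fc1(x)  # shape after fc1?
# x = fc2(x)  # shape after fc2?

Input shape: (11, 1770)
  -> after fc1: (11, 1186)
Output shape: (11, 353)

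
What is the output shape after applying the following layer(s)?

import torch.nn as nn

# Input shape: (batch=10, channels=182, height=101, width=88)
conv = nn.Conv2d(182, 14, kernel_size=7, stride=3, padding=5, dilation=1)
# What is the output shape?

Input shape: (10, 182, 101, 88)
Output shape: (10, 14, 35, 31)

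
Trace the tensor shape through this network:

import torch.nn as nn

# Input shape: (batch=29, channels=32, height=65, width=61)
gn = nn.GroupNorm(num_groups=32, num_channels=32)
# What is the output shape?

Input shape: (29, 32, 65, 61)
Output shape: (29, 32, 65, 61)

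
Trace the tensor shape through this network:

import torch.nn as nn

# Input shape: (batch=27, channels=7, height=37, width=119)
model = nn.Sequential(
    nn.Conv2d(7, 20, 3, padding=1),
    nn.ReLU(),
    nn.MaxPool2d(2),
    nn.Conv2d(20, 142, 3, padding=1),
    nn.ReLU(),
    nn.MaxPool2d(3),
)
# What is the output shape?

Input shape: (27, 7, 37, 119)
  -> after first Conv2d: (27, 20, 37, 119)
  -> after first MaxPool2d: (27, 20, 18, 59)
  -> after second Conv2d: (27, 142, 18, 59)
Output shape: (27, 142, 6, 19)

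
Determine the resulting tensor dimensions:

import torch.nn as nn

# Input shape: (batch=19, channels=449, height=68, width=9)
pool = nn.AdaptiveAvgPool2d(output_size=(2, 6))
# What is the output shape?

Input shape: (19, 449, 68, 9)
Output shape: (19, 449, 2, 6)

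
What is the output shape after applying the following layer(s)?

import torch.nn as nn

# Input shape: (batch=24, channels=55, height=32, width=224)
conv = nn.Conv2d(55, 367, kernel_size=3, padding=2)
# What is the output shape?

Input shape: (24, 55, 32, 224)
Output shape: (24, 367, 34, 226)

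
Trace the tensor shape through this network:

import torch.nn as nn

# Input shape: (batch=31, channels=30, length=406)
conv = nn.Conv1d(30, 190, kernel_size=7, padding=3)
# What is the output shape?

Input shape: (31, 30, 406)
Output shape: (31, 190, 406)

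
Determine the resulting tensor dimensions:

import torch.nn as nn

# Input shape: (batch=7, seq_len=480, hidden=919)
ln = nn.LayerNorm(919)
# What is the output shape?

Input shape: (7, 480, 919)
Output shape: (7, 480, 919)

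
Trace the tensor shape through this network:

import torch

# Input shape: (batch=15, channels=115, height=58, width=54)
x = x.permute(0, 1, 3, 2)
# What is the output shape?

Input shape: (15, 115, 58, 54)
Output shape: (15, 115, 54, 58)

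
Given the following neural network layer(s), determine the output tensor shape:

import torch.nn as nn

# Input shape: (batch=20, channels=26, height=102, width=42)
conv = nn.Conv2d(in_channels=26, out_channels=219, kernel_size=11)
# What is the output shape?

Input shape: (20, 26, 102, 42)
Output shape: (20, 219, 92, 32)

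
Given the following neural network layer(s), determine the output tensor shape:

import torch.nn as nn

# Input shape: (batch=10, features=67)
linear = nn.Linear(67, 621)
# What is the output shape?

Input shape: (10, 67)
Output shape: (10, 621)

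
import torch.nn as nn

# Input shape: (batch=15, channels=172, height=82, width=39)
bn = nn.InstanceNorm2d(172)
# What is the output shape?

Input shape: (15, 172, 82, 39)
Output shape: (15, 172, 82, 39)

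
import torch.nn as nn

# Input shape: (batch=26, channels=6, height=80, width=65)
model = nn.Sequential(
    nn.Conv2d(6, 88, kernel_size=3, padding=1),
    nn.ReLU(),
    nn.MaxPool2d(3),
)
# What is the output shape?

Input shape: (26, 6, 80, 65)
  -> after Conv2d: (26, 88, 80, 65)
  -> after ReLU: (26, 88, 80, 65)
Output shape: (26, 88, 26, 21)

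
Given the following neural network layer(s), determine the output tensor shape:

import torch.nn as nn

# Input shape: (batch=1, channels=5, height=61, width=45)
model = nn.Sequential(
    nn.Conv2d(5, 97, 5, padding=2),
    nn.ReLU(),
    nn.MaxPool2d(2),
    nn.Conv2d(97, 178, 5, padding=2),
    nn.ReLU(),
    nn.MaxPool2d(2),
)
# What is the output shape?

Input shape: (1, 5, 61, 45)
  -> after first Conv2d: (1, 97, 61, 45)
  -> after first MaxPool2d: (1, 97, 30, 22)
  -> after second Conv2d: (1, 178, 30, 22)
Output shape: (1, 178, 15, 11)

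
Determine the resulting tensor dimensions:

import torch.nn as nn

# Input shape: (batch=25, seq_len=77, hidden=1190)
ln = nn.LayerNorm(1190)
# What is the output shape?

Input shape: (25, 77, 1190)
Output shape: (25, 77, 1190)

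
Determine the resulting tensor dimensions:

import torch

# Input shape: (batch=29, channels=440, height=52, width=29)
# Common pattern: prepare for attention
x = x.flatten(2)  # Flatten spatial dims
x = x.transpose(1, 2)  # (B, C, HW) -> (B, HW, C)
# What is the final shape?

Input shape: (29, 440, 52, 29)
  -> after flatten(2): (29, 440, 1508)
Output shape: (29, 1508, 440)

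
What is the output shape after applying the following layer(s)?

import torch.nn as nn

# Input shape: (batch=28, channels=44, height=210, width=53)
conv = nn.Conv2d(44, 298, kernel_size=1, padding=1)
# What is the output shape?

Input shape: (28, 44, 210, 53)
Output shape: (28, 298, 212, 55)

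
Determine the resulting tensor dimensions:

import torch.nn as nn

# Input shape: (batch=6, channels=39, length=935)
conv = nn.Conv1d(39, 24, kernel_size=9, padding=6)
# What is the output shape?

Input shape: (6, 39, 935)
Output shape: (6, 24, 939)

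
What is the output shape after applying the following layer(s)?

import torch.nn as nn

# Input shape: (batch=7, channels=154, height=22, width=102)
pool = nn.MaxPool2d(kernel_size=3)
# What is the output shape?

Input shape: (7, 154, 22, 102)
Output shape: (7, 154, 7, 34)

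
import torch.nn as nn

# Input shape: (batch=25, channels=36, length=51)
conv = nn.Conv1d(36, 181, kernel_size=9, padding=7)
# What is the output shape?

Input shape: (25, 36, 51)
Output shape: (25, 181, 57)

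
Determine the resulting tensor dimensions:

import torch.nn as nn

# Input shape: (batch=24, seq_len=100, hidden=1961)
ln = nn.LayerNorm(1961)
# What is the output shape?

Input shape: (24, 100, 1961)
Output shape: (24, 100, 1961)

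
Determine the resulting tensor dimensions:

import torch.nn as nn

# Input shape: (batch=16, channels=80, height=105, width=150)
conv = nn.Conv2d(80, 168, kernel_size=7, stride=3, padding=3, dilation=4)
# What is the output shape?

Input shape: (16, 80, 105, 150)
Output shape: (16, 168, 29, 44)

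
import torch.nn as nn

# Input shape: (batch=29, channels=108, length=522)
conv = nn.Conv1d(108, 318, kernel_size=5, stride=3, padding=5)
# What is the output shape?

Input shape: (29, 108, 522)
Output shape: (29, 318, 176)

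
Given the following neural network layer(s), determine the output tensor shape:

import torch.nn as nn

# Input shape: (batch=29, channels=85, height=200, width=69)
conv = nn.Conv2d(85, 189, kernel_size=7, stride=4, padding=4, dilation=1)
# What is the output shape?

Input shape: (29, 85, 200, 69)
Output shape: (29, 189, 51, 18)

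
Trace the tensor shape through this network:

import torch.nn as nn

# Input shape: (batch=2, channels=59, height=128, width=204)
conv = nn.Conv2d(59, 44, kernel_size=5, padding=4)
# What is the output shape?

Input shape: (2, 59, 128, 204)
Output shape: (2, 44, 132, 208)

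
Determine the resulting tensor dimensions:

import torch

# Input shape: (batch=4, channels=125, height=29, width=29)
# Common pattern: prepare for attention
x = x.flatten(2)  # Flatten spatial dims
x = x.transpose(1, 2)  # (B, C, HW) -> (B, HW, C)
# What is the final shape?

Input shape: (4, 125, 29, 29)
  -> after flatten(2): (4, 125, 841)
Output shape: (4, 841, 125)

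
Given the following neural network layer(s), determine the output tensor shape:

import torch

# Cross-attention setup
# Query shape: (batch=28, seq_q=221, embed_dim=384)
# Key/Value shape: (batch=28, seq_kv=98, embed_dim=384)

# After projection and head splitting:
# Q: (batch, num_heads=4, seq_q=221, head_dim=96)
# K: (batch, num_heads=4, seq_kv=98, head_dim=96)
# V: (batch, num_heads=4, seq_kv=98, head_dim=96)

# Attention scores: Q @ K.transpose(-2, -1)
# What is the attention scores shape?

Input shape: (28, 221, 384)
Output shape: (28, 4, 221, 98)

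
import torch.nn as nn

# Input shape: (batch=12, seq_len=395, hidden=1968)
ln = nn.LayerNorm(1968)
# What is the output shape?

Input shape: (12, 395, 1968)
Output shape: (12, 395, 1968)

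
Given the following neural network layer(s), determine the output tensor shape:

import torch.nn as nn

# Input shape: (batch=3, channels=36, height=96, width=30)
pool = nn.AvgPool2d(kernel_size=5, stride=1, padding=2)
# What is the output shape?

Input shape: (3, 36, 96, 30)
Output shape: (3, 36, 96, 30)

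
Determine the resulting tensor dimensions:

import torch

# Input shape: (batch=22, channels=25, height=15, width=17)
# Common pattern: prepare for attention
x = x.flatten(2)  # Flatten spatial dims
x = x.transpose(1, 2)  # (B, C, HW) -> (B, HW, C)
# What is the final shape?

Input shape: (22, 25, 15, 17)
  -> after flatten(2): (22, 25, 255)
Output shape: (22, 255, 25)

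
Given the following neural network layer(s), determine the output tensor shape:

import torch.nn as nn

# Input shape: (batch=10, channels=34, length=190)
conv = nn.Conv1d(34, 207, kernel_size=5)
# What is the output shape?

Input shape: (10, 34, 190)
Output shape: (10, 207, 186)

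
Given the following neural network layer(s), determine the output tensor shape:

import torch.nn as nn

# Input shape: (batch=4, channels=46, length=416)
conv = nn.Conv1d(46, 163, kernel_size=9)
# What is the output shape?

Input shape: (4, 46, 416)
Output shape: (4, 163, 408)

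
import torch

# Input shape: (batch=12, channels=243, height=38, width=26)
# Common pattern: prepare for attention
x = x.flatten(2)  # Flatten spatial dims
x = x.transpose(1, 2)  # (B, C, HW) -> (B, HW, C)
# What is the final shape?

Input shape: (12, 243, 38, 26)
  -> after flatten(2): (12, 243, 988)
Output shape: (12, 988, 243)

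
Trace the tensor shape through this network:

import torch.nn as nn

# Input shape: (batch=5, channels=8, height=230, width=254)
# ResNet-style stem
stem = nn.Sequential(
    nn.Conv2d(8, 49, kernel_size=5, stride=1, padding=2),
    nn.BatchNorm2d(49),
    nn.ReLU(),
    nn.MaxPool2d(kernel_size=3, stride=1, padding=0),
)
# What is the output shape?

Input shape: (5, 8, 230, 254)
  -> after Conv2d 5x5 stride=1: (5, 49, 230, 254)
Output shape: (5, 49, 228, 252)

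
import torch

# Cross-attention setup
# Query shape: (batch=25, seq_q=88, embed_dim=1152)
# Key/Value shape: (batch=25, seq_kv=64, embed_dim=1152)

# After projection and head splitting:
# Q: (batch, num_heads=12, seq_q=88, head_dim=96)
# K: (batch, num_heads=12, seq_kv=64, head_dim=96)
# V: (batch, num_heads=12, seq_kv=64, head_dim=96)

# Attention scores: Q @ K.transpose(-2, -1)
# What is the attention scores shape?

Input shape: (25, 88, 1152)
Output shape: (25, 12, 88, 64)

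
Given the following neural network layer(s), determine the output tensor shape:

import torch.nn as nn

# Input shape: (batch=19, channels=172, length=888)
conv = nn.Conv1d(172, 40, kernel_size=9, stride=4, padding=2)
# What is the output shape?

Input shape: (19, 172, 888)
Output shape: (19, 40, 221)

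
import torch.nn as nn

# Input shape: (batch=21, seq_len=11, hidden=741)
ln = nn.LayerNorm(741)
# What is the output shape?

Input shape: (21, 11, 741)
Output shape: (21, 11, 741)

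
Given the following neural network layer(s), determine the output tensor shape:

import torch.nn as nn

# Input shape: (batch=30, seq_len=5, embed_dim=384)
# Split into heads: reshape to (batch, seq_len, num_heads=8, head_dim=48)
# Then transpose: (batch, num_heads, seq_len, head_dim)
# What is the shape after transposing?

Input shape: (30, 5, 384)
  -> after reshape: (30, 5, 8, 48)
Output shape: (30, 8, 5, 48)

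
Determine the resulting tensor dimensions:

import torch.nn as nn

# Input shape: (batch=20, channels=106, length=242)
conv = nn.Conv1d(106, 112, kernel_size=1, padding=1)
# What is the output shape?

Input shape: (20, 106, 242)
Output shape: (20, 112, 244)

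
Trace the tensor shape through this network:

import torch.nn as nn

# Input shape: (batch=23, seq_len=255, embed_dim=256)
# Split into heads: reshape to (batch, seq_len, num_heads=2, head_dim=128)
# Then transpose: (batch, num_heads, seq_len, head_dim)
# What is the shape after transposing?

Input shape: (23, 255, 256)
  -> after reshape: (23, 255, 2, 128)
Output shape: (23, 2, 255, 128)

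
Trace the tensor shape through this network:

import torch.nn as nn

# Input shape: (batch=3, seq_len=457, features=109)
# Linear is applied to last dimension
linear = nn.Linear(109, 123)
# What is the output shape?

Input shape: (3, 457, 109)
Output shape: (3, 457, 123)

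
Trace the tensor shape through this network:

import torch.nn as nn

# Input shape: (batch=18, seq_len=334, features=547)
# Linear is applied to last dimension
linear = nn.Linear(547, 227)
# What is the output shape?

Input shape: (18, 334, 547)
Output shape: (18, 334, 227)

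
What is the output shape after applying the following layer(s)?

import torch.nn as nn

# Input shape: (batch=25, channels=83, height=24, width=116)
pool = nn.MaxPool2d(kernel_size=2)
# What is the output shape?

Input shape: (25, 83, 24, 116)
Output shape: (25, 83, 12, 58)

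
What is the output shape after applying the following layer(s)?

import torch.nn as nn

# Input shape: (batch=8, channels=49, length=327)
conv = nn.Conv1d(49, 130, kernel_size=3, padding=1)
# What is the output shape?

Input shape: (8, 49, 327)
Output shape: (8, 130, 327)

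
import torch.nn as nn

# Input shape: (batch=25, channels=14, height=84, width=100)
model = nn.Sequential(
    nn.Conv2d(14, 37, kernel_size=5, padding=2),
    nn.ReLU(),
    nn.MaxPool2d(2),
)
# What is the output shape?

Input shape: (25, 14, 84, 100)
  -> after Conv2d: (25, 37, 84, 100)
  -> after ReLU: (25, 37, 84, 100)
Output shape: (25, 37, 42, 50)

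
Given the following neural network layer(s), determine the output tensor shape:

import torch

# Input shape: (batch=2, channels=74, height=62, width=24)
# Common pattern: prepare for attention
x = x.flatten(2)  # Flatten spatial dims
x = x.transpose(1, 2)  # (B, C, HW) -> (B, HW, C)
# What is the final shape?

Input shape: (2, 74, 62, 24)
  -> after flatten(2): (2, 74, 1488)
Output shape: (2, 1488, 74)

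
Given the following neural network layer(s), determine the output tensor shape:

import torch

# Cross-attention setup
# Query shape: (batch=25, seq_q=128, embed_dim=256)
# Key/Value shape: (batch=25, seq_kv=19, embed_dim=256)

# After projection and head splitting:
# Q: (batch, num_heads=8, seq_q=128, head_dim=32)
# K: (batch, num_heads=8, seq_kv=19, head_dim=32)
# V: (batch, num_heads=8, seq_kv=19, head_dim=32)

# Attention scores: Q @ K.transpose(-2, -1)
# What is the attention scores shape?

Input shape: (25, 128, 256)
Output shape: (25, 8, 128, 19)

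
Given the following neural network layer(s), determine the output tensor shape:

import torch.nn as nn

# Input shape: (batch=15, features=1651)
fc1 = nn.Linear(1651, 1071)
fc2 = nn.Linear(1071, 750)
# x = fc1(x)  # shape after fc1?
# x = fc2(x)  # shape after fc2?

Input shape: (15, 1651)
  -> after fc1: (15, 1071)
Output shape: (15, 750)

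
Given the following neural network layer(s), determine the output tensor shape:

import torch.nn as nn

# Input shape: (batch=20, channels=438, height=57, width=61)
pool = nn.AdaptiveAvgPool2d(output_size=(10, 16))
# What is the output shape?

Input shape: (20, 438, 57, 61)
Output shape: (20, 438, 10, 16)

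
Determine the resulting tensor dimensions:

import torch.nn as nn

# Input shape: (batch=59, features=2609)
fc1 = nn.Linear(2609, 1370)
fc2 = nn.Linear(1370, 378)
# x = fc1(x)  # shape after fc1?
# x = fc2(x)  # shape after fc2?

Input shape: (59, 2609)
  -> after fc1: (59, 1370)
Output shape: (59, 378)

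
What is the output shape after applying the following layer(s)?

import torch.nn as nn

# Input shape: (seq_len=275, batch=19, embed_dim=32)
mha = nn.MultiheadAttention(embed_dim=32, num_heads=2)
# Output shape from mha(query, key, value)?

Input shape: (275, 19, 32)
Output shape: (275, 19, 32)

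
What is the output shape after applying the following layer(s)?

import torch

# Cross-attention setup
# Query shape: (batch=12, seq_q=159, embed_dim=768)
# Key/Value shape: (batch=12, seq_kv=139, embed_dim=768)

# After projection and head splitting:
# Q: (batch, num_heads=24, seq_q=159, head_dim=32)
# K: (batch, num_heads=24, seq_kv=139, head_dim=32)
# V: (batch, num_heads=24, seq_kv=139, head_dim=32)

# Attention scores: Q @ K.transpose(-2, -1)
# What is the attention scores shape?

Input shape: (12, 159, 768)
Output shape: (12, 24, 159, 139)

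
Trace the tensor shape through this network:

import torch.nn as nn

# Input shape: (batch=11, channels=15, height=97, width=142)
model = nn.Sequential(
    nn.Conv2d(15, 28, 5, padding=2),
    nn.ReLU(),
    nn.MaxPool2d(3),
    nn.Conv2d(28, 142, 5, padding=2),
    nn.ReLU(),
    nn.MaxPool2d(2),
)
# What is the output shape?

Input shape: (11, 15, 97, 142)
  -> after first Conv2d: (11, 28, 97, 142)
  -> after first MaxPool2d: (11, 28, 32, 47)
  -> after second Conv2d: (11, 142, 32, 47)
Output shape: (11, 142, 16, 23)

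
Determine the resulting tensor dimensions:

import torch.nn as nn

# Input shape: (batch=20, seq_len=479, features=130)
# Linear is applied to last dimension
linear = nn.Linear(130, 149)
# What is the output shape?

Input shape: (20, 479, 130)
Output shape: (20, 479, 149)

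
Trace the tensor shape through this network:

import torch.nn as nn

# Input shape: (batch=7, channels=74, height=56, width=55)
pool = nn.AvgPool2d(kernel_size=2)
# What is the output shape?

Input shape: (7, 74, 56, 55)
Output shape: (7, 74, 28, 27)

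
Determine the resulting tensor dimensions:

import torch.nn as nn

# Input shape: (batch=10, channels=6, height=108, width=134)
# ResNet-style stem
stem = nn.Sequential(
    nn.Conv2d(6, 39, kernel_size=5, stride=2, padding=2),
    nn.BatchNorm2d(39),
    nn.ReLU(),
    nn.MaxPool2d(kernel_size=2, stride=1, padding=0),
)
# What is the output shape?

Input shape: (10, 6, 108, 134)
  -> after Conv2d 5x5 stride=2: (10, 39, 54, 67)
Output shape: (10, 39, 53, 66)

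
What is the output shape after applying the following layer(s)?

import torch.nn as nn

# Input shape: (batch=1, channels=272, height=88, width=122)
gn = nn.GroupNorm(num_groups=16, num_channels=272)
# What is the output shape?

Input shape: (1, 272, 88, 122)
Output shape: (1, 272, 88, 122)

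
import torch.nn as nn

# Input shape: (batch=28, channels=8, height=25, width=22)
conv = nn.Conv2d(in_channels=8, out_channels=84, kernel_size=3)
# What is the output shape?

Input shape: (28, 8, 25, 22)
Output shape: (28, 84, 23, 20)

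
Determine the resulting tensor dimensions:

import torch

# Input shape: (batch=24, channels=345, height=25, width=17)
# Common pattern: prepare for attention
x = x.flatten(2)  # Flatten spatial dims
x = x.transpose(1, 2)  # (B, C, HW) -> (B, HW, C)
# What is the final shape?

Input shape: (24, 345, 25, 17)
  -> after flatten(2): (24, 345, 425)
Output shape: (24, 425, 345)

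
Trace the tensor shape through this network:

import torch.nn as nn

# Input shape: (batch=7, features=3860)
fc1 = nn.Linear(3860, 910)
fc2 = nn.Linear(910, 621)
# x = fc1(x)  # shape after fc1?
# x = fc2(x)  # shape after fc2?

Input shape: (7, 3860)
  -> after fc1: (7, 910)
Output shape: (7, 621)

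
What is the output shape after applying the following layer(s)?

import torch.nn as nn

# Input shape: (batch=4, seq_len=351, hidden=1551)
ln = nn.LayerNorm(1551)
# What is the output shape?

Input shape: (4, 351, 1551)
Output shape: (4, 351, 1551)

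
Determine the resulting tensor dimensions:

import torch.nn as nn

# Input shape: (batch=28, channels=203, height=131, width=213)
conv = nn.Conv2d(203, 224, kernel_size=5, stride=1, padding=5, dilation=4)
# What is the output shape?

Input shape: (28, 203, 131, 213)
Output shape: (28, 224, 125, 207)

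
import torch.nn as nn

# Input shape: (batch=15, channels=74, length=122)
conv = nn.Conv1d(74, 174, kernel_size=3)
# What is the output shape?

Input shape: (15, 74, 122)
Output shape: (15, 174, 120)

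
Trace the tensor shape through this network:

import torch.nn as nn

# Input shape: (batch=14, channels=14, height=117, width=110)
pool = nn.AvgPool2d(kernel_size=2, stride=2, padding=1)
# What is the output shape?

Input shape: (14, 14, 117, 110)
Output shape: (14, 14, 59, 56)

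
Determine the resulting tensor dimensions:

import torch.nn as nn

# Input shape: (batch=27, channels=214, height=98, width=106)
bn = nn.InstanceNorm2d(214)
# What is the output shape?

Input shape: (27, 214, 98, 106)
Output shape: (27, 214, 98, 106)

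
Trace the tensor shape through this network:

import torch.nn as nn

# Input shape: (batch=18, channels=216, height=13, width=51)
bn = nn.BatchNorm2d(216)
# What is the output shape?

Input shape: (18, 216, 13, 51)
Output shape: (18, 216, 13, 51)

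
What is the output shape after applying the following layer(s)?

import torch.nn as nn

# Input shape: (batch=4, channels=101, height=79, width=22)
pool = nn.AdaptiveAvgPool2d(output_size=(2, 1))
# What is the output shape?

Input shape: (4, 101, 79, 22)
Output shape: (4, 101, 2, 1)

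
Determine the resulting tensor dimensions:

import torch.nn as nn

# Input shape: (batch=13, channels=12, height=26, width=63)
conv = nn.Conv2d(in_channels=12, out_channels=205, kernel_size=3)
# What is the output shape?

Input shape: (13, 12, 26, 63)
Output shape: (13, 205, 24, 61)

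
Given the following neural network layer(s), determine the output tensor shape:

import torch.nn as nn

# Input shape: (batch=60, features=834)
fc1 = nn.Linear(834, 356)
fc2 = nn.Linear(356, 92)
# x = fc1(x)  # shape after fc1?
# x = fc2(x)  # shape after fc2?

Input shape: (60, 834)
  -> after fc1: (60, 356)
Output shape: (60, 92)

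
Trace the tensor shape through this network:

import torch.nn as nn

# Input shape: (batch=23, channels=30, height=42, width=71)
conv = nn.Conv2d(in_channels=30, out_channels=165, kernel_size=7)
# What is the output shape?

Input shape: (23, 30, 42, 71)
Output shape: (23, 165, 36, 65)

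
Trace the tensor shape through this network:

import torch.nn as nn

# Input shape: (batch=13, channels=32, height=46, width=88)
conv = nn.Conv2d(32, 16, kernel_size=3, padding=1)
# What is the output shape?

Input shape: (13, 32, 46, 88)
Output shape: (13, 16, 46, 88)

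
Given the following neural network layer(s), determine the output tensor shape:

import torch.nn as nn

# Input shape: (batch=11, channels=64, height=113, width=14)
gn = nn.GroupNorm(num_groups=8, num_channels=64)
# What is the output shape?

Input shape: (11, 64, 113, 14)
Output shape: (11, 64, 113, 14)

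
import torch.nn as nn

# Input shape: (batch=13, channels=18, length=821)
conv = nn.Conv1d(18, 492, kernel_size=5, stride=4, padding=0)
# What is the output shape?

Input shape: (13, 18, 821)
Output shape: (13, 492, 205)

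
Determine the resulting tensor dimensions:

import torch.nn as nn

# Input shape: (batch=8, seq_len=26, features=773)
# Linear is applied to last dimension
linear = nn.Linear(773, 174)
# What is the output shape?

Input shape: (8, 26, 773)
Output shape: (8, 26, 174)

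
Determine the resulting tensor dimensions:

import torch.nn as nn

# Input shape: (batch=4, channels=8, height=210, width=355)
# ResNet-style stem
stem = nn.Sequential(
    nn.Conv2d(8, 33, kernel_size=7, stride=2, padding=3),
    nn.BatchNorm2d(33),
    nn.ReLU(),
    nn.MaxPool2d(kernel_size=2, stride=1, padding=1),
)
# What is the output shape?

Input shape: (4, 8, 210, 355)
  -> after Conv2d 7x7 stride=2: (4, 33, 105, 178)
Output shape: (4, 33, 106, 179)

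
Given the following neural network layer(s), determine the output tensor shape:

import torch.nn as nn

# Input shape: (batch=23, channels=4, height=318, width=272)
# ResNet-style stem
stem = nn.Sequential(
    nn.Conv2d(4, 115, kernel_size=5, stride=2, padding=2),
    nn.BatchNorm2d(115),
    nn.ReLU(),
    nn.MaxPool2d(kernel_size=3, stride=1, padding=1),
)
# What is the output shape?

Input shape: (23, 4, 318, 272)
  -> after Conv2d 5x5 stride=2: (23, 115, 159, 136)
Output shape: (23, 115, 159, 136)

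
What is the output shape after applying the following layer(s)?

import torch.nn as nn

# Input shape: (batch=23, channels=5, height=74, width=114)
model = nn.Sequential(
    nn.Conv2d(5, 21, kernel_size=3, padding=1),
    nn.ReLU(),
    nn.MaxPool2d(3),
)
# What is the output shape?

Input shape: (23, 5, 74, 114)
  -> after Conv2d: (23, 21, 74, 114)
  -> after ReLU: (23, 21, 74, 114)
Output shape: (23, 21, 24, 38)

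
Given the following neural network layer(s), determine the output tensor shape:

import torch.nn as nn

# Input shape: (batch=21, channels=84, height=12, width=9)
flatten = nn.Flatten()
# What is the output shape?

Input shape: (21, 84, 12, 9)
Output shape: (21, 9072)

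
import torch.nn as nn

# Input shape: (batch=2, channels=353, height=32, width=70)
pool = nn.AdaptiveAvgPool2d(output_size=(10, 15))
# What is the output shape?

Input shape: (2, 353, 32, 70)
Output shape: (2, 353, 10, 15)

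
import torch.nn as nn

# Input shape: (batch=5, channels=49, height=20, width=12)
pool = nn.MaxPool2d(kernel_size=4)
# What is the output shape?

Input shape: (5, 49, 20, 12)
Output shape: (5, 49, 5, 3)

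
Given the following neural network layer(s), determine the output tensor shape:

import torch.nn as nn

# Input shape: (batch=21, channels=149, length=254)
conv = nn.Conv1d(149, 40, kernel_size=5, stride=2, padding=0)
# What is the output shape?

Input shape: (21, 149, 254)
Output shape: (21, 40, 125)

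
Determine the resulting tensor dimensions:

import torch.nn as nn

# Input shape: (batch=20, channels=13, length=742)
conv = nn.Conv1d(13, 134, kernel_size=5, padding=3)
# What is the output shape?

Input shape: (20, 13, 742)
Output shape: (20, 134, 744)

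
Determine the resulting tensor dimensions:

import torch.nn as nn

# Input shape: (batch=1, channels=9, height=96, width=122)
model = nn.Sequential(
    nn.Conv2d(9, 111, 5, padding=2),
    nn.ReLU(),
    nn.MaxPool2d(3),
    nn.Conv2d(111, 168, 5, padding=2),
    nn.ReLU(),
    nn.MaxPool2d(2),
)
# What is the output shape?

Input shape: (1, 9, 96, 122)
  -> after first Conv2d: (1, 111, 96, 122)
  -> after first MaxPool2d: (1, 111, 32, 40)
  -> after second Conv2d: (1, 168, 32, 40)
Output shape: (1, 168, 16, 20)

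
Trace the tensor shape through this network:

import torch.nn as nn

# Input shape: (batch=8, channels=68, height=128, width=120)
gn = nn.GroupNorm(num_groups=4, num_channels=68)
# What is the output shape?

Input shape: (8, 68, 128, 120)
Output shape: (8, 68, 128, 120)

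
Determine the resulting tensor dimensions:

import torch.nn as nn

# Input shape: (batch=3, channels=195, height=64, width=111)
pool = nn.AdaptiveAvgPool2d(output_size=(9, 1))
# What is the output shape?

Input shape: (3, 195, 64, 111)
Output shape: (3, 195, 9, 1)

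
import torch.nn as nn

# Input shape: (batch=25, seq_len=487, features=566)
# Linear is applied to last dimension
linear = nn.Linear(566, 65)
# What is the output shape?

Input shape: (25, 487, 566)
Output shape: (25, 487, 65)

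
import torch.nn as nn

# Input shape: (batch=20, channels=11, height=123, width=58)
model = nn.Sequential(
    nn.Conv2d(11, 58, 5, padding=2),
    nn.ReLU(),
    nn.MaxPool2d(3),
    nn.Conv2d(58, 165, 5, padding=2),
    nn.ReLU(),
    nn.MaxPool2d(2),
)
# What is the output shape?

Input shape: (20, 11, 123, 58)
  -> after first Conv2d: (20, 58, 123, 58)
  -> after first MaxPool2d: (20, 58, 41, 19)
  -> after second Conv2d: (20, 165, 41, 19)
Output shape: (20, 165, 20, 9)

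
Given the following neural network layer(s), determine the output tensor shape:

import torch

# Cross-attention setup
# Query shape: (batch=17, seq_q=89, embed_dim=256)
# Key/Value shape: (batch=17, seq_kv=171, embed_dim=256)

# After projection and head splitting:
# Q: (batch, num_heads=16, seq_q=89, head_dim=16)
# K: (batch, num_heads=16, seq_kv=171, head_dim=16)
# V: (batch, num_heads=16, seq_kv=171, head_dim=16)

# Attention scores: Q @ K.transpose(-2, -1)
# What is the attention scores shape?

Input shape: (17, 89, 256)
Output shape: (17, 16, 89, 171)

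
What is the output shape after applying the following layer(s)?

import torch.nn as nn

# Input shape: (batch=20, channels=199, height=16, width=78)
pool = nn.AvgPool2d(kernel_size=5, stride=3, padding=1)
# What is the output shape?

Input shape: (20, 199, 16, 78)
Output shape: (20, 199, 5, 26)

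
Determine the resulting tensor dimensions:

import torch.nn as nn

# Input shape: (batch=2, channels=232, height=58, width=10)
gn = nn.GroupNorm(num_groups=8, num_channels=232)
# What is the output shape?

Input shape: (2, 232, 58, 10)
Output shape: (2, 232, 58, 10)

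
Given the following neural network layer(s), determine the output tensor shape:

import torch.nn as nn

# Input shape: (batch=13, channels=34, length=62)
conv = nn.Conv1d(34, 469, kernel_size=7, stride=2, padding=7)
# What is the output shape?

Input shape: (13, 34, 62)
Output shape: (13, 469, 35)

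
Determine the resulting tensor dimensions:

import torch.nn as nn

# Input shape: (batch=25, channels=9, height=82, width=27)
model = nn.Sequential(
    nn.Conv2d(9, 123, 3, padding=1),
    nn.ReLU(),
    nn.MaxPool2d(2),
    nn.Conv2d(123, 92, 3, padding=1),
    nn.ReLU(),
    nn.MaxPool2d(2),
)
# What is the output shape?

Input shape: (25, 9, 82, 27)
  -> after first Conv2d: (25, 123, 82, 27)
  -> after first MaxPool2d: (25, 123, 41, 13)
  -> after second Conv2d: (25, 92, 41, 13)
Output shape: (25, 92, 20, 6)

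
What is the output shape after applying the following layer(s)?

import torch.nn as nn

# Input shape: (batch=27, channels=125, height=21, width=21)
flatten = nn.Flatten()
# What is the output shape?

Input shape: (27, 125, 21, 21)
Output shape: (27, 55125)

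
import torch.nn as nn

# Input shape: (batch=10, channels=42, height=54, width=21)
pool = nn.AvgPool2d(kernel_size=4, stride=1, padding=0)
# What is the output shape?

Input shape: (10, 42, 54, 21)
Output shape: (10, 42, 51, 18)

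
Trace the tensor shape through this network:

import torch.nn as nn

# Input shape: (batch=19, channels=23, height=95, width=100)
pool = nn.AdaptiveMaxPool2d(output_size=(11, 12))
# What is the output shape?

Input shape: (19, 23, 95, 100)
Output shape: (19, 23, 11, 12)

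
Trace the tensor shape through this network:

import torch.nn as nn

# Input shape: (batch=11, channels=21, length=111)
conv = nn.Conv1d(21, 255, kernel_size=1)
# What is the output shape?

Input shape: (11, 21, 111)
Output shape: (11, 255, 111)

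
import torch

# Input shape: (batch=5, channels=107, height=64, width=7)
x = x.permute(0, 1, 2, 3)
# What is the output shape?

Input shape: (5, 107, 64, 7)
Output shape: (5, 107, 64, 7)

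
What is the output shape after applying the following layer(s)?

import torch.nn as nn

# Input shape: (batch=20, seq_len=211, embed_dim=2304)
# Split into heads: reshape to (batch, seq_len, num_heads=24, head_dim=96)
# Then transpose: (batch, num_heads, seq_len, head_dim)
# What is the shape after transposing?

Input shape: (20, 211, 2304)
  -> after reshape: (20, 211, 24, 96)
Output shape: (20, 24, 211, 96)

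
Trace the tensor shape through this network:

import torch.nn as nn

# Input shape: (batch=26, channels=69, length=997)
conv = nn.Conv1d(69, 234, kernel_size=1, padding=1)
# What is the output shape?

Input shape: (26, 69, 997)
Output shape: (26, 234, 999)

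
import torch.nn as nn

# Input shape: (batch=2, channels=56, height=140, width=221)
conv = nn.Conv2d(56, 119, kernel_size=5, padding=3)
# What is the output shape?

Input shape: (2, 56, 140, 221)
Output shape: (2, 119, 142, 223)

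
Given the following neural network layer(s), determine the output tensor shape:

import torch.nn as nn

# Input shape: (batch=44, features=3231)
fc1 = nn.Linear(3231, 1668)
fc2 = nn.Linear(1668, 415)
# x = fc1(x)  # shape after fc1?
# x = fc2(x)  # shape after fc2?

Input shape: (44, 3231)
  -> after fc1: (44, 1668)
Output shape: (44, 415)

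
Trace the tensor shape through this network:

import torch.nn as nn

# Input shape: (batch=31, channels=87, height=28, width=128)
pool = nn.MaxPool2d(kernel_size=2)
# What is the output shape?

Input shape: (31, 87, 28, 128)
Output shape: (31, 87, 14, 64)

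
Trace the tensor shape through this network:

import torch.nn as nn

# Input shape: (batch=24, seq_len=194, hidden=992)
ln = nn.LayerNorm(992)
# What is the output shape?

Input shape: (24, 194, 992)
Output shape: (24, 194, 992)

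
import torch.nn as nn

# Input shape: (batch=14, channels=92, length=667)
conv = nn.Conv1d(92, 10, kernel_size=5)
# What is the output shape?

Input shape: (14, 92, 667)
Output shape: (14, 10, 663)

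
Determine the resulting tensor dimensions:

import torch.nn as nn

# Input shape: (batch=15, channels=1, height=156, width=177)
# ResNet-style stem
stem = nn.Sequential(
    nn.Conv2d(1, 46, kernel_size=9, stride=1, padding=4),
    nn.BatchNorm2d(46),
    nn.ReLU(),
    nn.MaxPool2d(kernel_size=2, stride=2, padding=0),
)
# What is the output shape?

Input shape: (15, 1, 156, 177)
  -> after Conv2d 9x9 stride=1: (15, 46, 156, 177)
Output shape: (15, 46, 78, 88)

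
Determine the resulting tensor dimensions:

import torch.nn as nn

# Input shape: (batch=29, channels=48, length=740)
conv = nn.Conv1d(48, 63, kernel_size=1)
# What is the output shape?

Input shape: (29, 48, 740)
Output shape: (29, 63, 740)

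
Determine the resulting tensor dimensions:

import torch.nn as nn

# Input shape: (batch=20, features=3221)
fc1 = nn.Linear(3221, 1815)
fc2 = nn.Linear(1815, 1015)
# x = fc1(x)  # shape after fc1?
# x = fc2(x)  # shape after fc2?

Input shape: (20, 3221)
  -> after fc1: (20, 1815)
Output shape: (20, 1015)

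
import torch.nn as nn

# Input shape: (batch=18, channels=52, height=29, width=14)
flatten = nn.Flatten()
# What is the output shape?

Input shape: (18, 52, 29, 14)
Output shape: (18, 21112)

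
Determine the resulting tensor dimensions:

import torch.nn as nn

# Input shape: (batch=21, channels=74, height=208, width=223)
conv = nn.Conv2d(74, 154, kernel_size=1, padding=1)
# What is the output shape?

Input shape: (21, 74, 208, 223)
Output shape: (21, 154, 210, 225)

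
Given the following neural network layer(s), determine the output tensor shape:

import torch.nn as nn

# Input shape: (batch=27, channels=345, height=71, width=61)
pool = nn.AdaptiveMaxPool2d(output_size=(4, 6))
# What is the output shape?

Input shape: (27, 345, 71, 61)
Output shape: (27, 345, 4, 6)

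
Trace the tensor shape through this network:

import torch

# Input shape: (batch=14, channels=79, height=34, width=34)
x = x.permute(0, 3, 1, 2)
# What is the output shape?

Input shape: (14, 79, 34, 34)
Output shape: (14, 34, 79, 34)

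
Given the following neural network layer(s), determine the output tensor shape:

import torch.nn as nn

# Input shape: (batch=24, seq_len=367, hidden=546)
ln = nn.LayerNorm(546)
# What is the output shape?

Input shape: (24, 367, 546)
Output shape: (24, 367, 546)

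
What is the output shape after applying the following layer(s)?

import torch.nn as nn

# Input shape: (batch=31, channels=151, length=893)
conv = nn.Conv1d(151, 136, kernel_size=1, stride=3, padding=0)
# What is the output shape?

Input shape: (31, 151, 893)
Output shape: (31, 136, 298)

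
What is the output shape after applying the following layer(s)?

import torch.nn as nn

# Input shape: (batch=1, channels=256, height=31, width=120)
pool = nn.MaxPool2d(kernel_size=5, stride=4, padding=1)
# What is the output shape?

Input shape: (1, 256, 31, 120)
Output shape: (1, 256, 8, 30)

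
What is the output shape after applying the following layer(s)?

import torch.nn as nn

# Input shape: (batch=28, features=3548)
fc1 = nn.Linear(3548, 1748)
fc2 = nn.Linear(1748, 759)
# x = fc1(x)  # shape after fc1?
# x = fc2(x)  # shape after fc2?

Input shape: (28, 3548)
  -> after fc1: (28, 1748)
Output shape: (28, 759)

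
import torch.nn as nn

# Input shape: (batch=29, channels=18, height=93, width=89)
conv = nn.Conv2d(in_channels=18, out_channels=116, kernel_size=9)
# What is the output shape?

Input shape: (29, 18, 93, 89)
Output shape: (29, 116, 85, 81)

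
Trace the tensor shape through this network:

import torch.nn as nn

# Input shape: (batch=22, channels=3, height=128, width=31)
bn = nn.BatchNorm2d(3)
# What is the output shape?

Input shape: (22, 3, 128, 31)
Output shape: (22, 3, 128, 31)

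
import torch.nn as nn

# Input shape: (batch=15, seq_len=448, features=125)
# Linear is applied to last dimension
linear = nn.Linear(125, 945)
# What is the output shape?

Input shape: (15, 448, 125)
Output shape: (15, 448, 945)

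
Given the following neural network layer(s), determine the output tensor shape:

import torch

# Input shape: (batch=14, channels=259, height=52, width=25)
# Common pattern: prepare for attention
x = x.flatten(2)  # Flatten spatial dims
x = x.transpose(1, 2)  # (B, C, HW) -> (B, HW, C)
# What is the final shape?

Input shape: (14, 259, 52, 25)
  -> after flatten(2): (14, 259, 1300)
Output shape: (14, 1300, 259)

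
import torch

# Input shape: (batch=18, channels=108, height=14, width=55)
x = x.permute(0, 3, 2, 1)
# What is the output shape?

Input shape: (18, 108, 14, 55)
Output shape: (18, 55, 14, 108)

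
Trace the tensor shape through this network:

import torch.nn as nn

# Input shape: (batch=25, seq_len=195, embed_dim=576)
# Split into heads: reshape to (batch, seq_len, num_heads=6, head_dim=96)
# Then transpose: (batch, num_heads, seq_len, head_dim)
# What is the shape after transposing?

Input shape: (25, 195, 576)
  -> after reshape: (25, 195, 6, 96)
Output shape: (25, 6, 195, 96)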